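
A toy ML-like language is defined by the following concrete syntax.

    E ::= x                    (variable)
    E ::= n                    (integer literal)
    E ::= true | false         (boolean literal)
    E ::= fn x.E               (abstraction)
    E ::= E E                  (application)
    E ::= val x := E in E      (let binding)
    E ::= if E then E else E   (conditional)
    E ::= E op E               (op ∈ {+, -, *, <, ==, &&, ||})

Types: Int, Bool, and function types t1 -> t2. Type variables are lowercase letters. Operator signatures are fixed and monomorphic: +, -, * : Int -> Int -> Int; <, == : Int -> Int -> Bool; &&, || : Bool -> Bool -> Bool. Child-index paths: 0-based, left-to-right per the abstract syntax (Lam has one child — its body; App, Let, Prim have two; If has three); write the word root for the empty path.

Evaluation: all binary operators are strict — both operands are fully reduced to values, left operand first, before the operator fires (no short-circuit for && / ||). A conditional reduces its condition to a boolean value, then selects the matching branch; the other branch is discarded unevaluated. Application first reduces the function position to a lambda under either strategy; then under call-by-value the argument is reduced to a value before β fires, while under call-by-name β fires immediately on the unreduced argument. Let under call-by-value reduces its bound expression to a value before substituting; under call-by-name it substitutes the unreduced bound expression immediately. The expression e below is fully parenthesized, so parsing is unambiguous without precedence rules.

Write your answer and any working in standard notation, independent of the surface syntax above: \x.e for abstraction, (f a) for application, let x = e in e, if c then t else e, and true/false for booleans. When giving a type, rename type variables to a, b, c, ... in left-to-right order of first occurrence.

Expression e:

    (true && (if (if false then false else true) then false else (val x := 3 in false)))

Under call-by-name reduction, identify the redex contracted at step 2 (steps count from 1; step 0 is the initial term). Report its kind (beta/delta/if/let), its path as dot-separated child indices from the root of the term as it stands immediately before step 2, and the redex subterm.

Answer: if at 1 : (if true then false else (let x = 3 in false))

Trace:
step 0: (true && (if (if false then false else true) then false else (let x = 3 in false)))
step 1: [if@1.0] (true && (if true then false else (let x = 3 in false)))
step 2: [if@1] (true && false)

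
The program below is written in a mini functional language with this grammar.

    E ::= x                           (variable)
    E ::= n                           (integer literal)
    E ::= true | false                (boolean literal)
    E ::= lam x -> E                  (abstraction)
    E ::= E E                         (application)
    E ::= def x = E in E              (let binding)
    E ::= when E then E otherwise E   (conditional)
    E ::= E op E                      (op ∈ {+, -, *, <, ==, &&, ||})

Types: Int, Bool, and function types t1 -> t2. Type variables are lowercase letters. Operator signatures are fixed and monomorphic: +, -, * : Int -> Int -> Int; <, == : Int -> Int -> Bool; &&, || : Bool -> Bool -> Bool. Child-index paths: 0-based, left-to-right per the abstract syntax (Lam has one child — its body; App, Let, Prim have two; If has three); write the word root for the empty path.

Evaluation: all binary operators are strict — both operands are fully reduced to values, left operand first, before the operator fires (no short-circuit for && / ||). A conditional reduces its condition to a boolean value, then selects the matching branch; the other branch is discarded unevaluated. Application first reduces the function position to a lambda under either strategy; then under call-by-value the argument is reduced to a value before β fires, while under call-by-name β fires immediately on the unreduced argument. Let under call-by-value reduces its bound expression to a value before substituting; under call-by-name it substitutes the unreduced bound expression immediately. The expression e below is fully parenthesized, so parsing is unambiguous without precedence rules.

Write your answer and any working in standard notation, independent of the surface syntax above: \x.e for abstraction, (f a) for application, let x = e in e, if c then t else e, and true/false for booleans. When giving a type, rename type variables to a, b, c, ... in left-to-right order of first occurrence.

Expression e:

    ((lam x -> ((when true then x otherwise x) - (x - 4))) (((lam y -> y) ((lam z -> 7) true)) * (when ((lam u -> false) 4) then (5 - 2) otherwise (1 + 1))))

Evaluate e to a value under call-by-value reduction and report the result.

Answer: 4

Derivation:
step 0: ((\x.((if true then x else x) - (x - 4))) (((\y.y) ((\z.7) true)) * (if ((\u.false) 4) then (5 - 2) else (1 + 1))))
step 1: [beta@1.0.1] ((\x.((if true then x else x) - (x - 4))) (((\y.y) 7) * (if ((\u.false) 4) then (5 - 2) else (1 + 1))))
step 2: [beta@1.0] ((\x.((if true then x else x) - (x - 4))) (7 * (if ((\u.false) 4) then (5 - 2) else (1 + 1))))
step 3: [beta@1.1.0] ((\x.((if true then x else x) - (x - 4))) (7 * (if false then (5 - 2) else (1 + 1))))
step 4: [if@1.1] ((\x.((if true then x else x) - (x - 4))) (7 * (1 + 1)))
step 5: [delta@1.1] ((\x.((if true then x else x) - (x - 4))) (7 * 2))
step 6: [delta@1] ((\x.((if true then x else x) - (x - 4))) 14)
step 7: [beta@root] ((if true then 14 else 14) - (14 - 4))
step 8: [if@0] (14 - (14 - 4))
step 9: [delta@1] (14 - 10)
step 10: [delta@root] 4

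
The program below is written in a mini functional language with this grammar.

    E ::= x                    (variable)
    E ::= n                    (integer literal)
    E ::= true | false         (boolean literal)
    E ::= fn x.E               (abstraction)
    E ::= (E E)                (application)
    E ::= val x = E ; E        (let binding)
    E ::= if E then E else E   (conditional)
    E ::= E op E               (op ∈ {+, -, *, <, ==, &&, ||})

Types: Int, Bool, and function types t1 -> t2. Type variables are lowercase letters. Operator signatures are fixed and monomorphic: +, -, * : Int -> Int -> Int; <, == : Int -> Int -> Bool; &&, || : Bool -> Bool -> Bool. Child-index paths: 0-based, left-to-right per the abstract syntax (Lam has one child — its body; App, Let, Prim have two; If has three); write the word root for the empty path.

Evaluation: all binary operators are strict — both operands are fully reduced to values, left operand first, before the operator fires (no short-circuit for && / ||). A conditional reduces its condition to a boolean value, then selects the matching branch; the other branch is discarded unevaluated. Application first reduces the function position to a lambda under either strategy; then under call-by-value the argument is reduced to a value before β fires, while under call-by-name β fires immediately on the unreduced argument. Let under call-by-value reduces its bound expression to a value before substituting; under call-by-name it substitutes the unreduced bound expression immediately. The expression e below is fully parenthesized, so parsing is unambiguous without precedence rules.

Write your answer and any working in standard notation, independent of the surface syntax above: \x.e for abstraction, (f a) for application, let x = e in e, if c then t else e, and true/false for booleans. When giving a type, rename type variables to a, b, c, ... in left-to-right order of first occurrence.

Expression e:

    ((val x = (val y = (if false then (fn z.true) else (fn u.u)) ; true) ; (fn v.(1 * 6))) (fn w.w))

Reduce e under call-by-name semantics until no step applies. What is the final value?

Trace:
step 0: ((let x = (let y = (if false then (\z.true) else (\u.u)) in true) in (\v.(1 * 6))) (\w.w))
step 1: [let@0] ((\v.(1 * 6)) (\w.w))
step 2: [beta@root] (1 * 6)
step 3: [delta@root] 6

Answer: 6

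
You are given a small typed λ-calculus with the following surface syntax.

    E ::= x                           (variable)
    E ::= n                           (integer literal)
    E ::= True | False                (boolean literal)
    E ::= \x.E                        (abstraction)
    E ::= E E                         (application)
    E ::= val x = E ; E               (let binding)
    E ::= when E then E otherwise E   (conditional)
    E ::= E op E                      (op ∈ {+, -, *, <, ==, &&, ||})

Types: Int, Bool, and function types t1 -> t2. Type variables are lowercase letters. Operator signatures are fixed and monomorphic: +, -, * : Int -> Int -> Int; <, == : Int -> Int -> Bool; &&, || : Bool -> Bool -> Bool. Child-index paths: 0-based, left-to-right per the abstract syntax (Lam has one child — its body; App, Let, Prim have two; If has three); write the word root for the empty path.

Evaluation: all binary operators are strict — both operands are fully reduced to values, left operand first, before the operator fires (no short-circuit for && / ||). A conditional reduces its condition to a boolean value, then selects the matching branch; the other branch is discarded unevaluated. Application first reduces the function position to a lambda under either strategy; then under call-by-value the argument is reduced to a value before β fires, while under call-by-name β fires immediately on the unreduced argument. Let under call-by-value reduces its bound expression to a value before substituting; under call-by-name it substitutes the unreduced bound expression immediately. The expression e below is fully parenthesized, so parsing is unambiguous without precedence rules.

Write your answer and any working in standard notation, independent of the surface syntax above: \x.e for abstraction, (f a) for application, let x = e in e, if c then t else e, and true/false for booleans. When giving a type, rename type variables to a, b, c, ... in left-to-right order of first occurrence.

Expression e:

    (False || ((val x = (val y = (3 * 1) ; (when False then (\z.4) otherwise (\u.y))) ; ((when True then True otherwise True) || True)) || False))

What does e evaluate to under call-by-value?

Working:
step 0: (false || ((let x = (let y = (3 * 1) in (if false then (\z.4) else (\u.y))) in ((if true then true else true) || true)) || false))
step 1: [delta@1.0.0.0] (false || ((let x = (let y = 3 in (if false then (\z.4) else (\u.y))) in ((if true then true else true) || true)) || false))
step 2: [let@1.0.0] (false || ((let x = (if false then (\z.4) else (\u.3)) in ((if true then true else true) || true)) || false))
step 3: [if@1.0.0] (false || ((let x = (\u.3) in ((if true then true else true) || true)) || false))
step 4: [let@1.0] (false || (((if true then true else true) || true) || false))
step 5: [if@1.0.0] (false || ((true || true) || false))
step 6: [delta@1.0] (false || (true || false))
step 7: [delta@1] (false || true)
step 8: [delta@root] true

Answer: true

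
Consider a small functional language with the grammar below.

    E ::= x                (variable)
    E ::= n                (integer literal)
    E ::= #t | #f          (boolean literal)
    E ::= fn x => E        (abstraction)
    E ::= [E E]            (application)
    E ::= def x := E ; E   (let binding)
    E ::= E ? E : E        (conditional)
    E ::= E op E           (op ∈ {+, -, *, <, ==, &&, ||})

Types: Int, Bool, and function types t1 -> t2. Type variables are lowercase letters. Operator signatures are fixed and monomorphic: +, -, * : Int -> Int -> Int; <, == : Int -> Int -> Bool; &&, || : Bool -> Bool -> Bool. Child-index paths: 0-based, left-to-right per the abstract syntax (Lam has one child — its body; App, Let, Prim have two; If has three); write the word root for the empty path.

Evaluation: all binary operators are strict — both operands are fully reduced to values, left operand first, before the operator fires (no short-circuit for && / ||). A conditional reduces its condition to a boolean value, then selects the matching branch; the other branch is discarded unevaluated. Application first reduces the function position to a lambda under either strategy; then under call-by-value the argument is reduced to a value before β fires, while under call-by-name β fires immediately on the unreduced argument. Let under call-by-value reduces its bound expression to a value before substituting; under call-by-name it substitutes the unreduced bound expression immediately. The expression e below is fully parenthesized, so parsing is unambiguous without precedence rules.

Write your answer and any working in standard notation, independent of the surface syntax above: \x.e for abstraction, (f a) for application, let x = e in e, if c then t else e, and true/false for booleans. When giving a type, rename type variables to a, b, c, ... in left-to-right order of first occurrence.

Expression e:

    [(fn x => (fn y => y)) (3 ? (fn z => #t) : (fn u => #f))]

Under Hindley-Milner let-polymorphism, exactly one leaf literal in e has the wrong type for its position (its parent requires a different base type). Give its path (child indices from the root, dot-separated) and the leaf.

Answer: 1.0 : 3

Working:
y : b
\y._ : b -> b
\x._ : a -> b -> b
  unify Int ~ Bool
  FAIL: mismatch Int ~ Bool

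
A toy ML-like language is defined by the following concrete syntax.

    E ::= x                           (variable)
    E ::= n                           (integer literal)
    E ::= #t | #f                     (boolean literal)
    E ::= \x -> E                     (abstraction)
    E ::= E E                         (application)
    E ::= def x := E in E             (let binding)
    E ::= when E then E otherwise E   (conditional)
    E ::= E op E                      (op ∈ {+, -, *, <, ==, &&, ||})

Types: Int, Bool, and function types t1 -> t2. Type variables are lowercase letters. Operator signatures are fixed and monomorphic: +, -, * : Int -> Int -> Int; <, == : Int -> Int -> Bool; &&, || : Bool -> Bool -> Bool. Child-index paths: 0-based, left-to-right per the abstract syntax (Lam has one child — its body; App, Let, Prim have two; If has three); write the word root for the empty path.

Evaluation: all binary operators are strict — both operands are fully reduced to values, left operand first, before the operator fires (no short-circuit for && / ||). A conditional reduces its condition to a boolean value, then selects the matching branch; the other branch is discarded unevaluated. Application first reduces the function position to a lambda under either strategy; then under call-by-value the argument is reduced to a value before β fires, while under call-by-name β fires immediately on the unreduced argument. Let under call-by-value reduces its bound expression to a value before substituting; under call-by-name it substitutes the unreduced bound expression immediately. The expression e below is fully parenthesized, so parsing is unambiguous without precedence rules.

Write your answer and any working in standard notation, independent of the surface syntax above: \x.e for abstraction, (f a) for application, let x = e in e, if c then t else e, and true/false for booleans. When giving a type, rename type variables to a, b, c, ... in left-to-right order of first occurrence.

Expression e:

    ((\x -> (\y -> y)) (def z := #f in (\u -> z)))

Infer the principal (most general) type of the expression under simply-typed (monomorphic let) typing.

Derivation:
y : b
\y._ : b -> b
\x._ : a -> b -> b
let z : Bool
z : Bool
\u._ : c -> Bool
  unify a -> b -> b ~ (c -> Bool) -> d
  unify a ~ c -> Bool
  unify b -> b ~ d
_ _ : b -> b

Answer: a -> a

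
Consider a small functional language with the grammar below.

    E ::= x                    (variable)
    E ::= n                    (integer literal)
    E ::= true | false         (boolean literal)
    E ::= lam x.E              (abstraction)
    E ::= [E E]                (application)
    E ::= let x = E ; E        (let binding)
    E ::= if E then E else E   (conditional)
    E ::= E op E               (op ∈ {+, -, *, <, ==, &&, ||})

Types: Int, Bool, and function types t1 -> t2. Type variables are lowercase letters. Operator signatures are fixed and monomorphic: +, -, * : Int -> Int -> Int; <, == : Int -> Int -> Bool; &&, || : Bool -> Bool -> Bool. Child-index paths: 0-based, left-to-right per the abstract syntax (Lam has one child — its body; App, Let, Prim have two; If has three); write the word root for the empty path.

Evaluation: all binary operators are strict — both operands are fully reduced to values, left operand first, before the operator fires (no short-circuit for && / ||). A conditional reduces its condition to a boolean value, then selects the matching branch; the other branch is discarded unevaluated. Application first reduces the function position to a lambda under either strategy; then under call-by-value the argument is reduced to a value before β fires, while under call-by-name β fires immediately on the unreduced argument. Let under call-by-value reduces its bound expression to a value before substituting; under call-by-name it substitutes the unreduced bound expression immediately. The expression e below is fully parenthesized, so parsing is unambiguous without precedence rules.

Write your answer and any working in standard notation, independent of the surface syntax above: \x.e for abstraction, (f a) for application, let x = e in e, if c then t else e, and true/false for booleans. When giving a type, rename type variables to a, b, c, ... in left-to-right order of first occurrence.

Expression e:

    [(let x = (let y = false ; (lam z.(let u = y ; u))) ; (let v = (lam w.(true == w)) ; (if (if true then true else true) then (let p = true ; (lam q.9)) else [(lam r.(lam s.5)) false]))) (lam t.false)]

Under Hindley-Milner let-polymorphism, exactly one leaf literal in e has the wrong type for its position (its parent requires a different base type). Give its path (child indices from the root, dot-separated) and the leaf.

Trace:
let y : Bool
y : Bool
let u : Bool
u : Bool
\z._ : a -> Bool
let x : forall. a -> Bool
  unify Bool ~ Int
  FAIL: mismatch Bool ~ Int

Answer: 0.1.0.0.0 : true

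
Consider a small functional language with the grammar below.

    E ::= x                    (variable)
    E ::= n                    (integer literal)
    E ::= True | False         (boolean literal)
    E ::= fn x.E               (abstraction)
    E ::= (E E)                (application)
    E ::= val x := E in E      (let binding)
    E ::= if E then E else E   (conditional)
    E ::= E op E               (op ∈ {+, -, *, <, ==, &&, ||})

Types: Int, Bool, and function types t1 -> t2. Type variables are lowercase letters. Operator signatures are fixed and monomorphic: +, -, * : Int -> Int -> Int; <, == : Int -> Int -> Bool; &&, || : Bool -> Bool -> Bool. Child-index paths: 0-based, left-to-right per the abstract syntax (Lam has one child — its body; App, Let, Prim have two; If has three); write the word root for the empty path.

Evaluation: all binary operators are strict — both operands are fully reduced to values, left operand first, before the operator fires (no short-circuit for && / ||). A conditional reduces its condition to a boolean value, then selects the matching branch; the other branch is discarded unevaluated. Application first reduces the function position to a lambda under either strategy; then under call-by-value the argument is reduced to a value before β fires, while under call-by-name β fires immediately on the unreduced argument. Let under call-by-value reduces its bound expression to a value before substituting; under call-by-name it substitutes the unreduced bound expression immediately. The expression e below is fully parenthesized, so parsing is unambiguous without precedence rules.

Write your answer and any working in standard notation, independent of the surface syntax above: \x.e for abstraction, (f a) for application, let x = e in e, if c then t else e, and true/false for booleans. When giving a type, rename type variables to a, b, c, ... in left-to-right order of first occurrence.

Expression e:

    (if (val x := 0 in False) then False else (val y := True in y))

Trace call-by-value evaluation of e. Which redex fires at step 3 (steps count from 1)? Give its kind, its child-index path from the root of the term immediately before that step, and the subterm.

Working:
step 0: (if (let x = 0 in false) then false else (let y = true in y))
step 1: [let@0] (if false then false else (let y = true in y))
step 2: [if@root] (let y = true in y)
step 3: [let@root] true

Answer: let at root : (let y = true in y)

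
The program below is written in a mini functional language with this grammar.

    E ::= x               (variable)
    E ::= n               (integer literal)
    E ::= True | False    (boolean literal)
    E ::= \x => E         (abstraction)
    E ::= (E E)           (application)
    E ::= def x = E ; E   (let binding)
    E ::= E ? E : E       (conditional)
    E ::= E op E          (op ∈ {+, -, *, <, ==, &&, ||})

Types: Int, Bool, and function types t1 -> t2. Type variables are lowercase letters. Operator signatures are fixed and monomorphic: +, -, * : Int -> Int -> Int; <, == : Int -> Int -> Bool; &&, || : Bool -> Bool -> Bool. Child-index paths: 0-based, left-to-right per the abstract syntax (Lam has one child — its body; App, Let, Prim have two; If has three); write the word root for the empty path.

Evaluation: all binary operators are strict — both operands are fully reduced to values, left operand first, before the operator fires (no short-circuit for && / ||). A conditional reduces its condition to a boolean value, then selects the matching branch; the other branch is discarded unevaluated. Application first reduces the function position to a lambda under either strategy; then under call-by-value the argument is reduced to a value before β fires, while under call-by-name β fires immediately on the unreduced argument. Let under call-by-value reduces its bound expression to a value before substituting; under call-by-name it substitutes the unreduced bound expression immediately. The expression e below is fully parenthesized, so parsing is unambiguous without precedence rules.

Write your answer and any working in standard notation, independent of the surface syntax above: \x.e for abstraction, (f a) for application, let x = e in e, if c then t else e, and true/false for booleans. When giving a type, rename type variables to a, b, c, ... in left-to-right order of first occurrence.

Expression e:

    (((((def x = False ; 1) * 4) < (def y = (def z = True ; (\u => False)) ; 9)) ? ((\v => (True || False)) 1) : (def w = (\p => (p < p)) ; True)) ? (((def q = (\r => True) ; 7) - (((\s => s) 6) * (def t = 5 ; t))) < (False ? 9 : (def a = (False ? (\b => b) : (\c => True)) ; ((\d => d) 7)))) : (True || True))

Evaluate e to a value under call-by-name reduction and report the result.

Answer: true

Trace:
step 0: (if (if (((let x = false in 1) * 4) < (let y = (let z = true in (\u.false)) in 9)) then ((\v.(true || false)) 1) else (let w = (\p.(p < p)) in true)) then (((let q = (\r.true) in 7) - (((\s.s) 6) * (let t = 5 in t))) < (if false then 9 else (let a = (if false then (\b.b) else (\c.true)) in ((\d.d) 7)))) else (true || true))
step 1: [let@0.0.0.0] (if (if ((1 * 4) < (let y = (let z = true in (\u.false)) in 9)) then ((\v.(true || false)) 1) else (let w = (\p.(p < p)) in true)) then (((let q = (\r.true) in 7) - (((\s.s) 6) * (let t = 5 in t))) < (if false then 9 else (let a = (if false then (\b.b) else (\c.true)) in ((\d.d) 7)))) else (true || true))
step 2: [delta@0.0.0] (if (if (4 < (let y = (let z = true in (\u.false)) in 9)) then ((\v.(true || false)) 1) else (let w = (\p.(p < p)) in true)) then (((let q = (\r.true) in 7) - (((\s.s) 6) * (let t = 5 in t))) < (if false then 9 else (let a = (if false then (\b.b) else (\c.true)) in ((\d.d) 7)))) else (true || true))
step 3: [let@0.0.1] (if (if (4 < 9) then ((\v.(true || false)) 1) else (let w = (\p.(p < p)) in true)) then (((let q = (\r.true) in 7) - (((\s.s) 6) * (let t = 5 in t))) < (if false then 9 else (let a = (if false then (\b.b) else (\c.true)) in ((\d.d) 7)))) else (true || true))
step 4: [delta@0.0] (if (if true then ((\v.(true || false)) 1) else (let w = (\p.(p < p)) in true)) then (((let q = (\r.true) in 7) - (((\s.s) 6) * (let t = 5 in t))) < (if false then 9 else (let a = (if false then (\b.b) else (\c.true)) in ((\d.d) 7)))) else (true || true))
step 5: [if@0] (if ((\v.(true || false)) 1) then (((let q = (\r.true) in 7) - (((\s.s) 6) * (let t = 5 in t))) < (if false then 9 else (let a = (if false then (\b.b) else (\c.true)) in ((\d.d) 7)))) else (true || true))
step 6: [beta@0] (if (true || false) then (((let q = (\r.true) in 7) - (((\s.s) 6) * (let t = 5 in t))) < (if false then 9 else (let a = (if false then (\b.b) else (\c.true)) in ((\d.d) 7)))) else (true || true))
step 7: [delta@0] (if true then (((let q = (\r.true) in 7) - (((\s.s) 6) * (let t = 5 in t))) < (if false then 9 else (let a = (if false then (\b.b) else (\c.true)) in ((\d.d) 7)))) else (true || true))
step 8: [if@root] (((let q = (\r.true) in 7) - (((\s.s) 6) * (let t = 5 in t))) < (if false then 9 else (let a = (if false then (\b.b) else (\c.true)) in ((\d.d) 7))))
step 9: [let@0.0] ((7 - (((\s.s) 6) * (let t = 5 in t))) < (if false then 9 else (let a = (if false then (\b.b) else (\c.true)) in ((\d.d) 7))))
step 10: [beta@0.1.0] ((7 - (6 * (let t = 5 in t))) < (if false then 9 else (let a = (if false then (\b.b) else (\c.true)) in ((\d.d) 7))))
step 11: [let@0.1.1] ((7 - (6 * 5)) < (if false then 9 else (let a = (if false then (\b.b) else (\c.true)) in ((\d.d) 7))))
step 12: [delta@0.1] ((7 - 30) < (if false then 9 else (let a = (if false then (\b.b) else (\c.true)) in ((\d.d) 7))))
step 13: [delta@0] (-23 < (if false then 9 else (let a = (if false then (\b.b) else (\c.true)) in ((\d.d) 7))))
step 14: [if@1] (-23 < (let a = (if false then (\b.b) else (\c.true)) in ((\d.d) 7)))
step 15: [let@1] (-23 < ((\d.d) 7))
step 16: [beta@1] (-23 < 7)
step 17: [delta@root] true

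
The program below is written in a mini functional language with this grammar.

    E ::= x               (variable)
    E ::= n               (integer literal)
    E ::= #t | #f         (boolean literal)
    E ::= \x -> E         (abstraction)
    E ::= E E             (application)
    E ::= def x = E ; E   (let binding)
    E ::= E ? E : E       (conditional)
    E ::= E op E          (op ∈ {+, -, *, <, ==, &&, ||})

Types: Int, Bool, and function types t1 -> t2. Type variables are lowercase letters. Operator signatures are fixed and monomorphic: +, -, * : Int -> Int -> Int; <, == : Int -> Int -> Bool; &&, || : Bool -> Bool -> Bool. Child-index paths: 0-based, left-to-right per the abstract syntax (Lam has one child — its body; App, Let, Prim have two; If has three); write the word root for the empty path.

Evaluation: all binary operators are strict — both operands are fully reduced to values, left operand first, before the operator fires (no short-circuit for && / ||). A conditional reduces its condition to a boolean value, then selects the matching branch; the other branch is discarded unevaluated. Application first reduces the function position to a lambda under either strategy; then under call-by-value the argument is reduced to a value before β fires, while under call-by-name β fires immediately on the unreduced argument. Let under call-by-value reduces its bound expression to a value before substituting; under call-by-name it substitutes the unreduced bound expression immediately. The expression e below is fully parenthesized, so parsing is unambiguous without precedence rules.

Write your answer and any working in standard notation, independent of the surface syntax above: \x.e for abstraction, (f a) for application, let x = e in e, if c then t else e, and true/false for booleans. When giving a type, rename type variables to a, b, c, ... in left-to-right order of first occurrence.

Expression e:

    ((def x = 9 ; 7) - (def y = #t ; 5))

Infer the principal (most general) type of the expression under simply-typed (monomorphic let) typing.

Answer: Int

Derivation:
let x : Int
  unify Int ~ Int
let y : Bool
  unify Int ~ Int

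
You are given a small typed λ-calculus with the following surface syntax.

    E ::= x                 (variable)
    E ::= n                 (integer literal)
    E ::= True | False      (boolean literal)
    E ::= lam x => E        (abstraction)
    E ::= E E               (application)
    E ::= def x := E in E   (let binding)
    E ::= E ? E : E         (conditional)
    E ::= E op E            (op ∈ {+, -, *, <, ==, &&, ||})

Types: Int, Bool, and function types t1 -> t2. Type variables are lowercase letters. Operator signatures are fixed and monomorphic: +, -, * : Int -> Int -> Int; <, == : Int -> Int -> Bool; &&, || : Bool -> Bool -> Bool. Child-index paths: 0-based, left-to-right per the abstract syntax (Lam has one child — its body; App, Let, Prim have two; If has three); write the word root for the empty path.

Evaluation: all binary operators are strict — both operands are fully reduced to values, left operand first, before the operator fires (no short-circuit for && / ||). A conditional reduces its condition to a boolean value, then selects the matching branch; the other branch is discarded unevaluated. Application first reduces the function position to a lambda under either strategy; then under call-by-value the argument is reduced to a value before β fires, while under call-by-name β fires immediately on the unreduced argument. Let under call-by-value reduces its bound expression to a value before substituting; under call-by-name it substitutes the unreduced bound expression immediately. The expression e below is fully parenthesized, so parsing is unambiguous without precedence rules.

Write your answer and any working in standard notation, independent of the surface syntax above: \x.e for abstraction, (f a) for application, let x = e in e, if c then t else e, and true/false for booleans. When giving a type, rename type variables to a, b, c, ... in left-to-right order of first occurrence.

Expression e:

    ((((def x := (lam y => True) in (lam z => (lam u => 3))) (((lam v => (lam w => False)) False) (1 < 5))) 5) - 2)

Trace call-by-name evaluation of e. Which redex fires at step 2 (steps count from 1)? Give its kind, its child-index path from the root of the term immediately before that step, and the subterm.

Derivation:
step 0: ((((let x = (\y.true) in (\z.(\u.3))) (((\v.(\w.false)) false) (1 < 5))) 5) - 2)
step 1: [let@0.0.0] ((((\z.(\u.3)) (((\v.(\w.false)) false) (1 < 5))) 5) - 2)
step 2: [beta@0.0] (((\u.3) 5) - 2)

Answer: beta at 0.0 : ((\z.(\u.3)) (((\v.(\w.false)) false) (1 < 5)))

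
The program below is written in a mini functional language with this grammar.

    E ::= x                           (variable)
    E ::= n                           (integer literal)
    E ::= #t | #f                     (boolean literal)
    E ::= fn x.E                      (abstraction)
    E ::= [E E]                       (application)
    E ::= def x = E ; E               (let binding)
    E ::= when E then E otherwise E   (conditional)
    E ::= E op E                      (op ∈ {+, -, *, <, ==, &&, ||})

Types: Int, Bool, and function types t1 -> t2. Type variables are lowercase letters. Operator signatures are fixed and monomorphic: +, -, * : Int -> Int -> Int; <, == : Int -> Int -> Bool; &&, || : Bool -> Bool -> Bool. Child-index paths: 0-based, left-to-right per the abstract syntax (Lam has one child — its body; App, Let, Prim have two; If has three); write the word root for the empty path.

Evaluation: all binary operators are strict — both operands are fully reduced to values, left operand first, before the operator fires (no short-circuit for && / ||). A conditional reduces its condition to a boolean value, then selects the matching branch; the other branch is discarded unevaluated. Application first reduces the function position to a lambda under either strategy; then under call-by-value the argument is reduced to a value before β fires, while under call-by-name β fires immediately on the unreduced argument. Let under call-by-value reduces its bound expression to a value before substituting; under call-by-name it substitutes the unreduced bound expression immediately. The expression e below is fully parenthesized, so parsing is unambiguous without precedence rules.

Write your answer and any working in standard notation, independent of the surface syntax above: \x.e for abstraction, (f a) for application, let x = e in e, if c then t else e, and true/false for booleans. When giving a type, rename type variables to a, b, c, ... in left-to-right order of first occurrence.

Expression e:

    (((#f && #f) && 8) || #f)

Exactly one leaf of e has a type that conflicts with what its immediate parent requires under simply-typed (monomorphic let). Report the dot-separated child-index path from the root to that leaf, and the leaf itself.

Trace:
  unify Bool ~ Bool
  unify Bool ~ Bool
  unify Bool ~ Bool
  unify Int ~ Bool
  FAIL: mismatch Int ~ Bool

Answer: 0.1 : 8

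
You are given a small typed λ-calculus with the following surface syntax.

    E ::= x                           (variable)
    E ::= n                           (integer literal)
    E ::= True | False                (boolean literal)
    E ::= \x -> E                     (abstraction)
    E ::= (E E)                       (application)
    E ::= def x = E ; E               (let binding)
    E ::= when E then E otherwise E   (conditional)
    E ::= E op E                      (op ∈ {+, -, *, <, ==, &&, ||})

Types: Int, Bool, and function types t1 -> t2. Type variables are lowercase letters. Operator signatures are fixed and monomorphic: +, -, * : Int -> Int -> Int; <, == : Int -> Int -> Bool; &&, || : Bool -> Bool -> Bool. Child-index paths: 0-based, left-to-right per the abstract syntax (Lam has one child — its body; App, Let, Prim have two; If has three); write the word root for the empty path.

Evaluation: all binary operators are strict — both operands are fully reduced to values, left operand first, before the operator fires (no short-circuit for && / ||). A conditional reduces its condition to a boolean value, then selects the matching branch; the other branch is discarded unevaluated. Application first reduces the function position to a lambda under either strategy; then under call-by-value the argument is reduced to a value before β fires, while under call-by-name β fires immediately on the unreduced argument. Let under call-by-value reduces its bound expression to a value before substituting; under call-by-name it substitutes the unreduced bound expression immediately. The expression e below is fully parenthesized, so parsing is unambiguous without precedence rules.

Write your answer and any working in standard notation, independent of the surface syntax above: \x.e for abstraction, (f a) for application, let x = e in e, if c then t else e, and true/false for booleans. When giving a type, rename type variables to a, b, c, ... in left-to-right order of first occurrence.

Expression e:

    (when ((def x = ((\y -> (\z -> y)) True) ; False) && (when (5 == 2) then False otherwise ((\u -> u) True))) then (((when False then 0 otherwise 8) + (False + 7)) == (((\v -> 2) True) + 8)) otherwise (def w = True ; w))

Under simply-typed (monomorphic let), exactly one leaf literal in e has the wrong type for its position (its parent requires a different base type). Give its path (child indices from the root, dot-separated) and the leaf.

Answer: 1.0.1.0 : false

Trace:
y : a
\z._ : b -> a
\y._ : a -> b -> a
  unify a -> b -> a ~ Bool -> c
  unify a ~ Bool
  unify b -> Bool ~ c
_ _ : b -> Bool
let x : b -> Bool
  unify Bool ~ Bool
  unify Int ~ Int
  unify Int ~ Int
  unify Bool ~ Bool
u : d
\u._ : d -> d
  unify d -> d ~ Bool -> e
  unify d ~ Bool
  unify Bool ~ e
_ _ : Bool
  unify Bool ~ Bool
  unify Bool ~ Bool
  unify Bool ~ Bool
  unify Bool ~ Bool
  unify Int ~ Int
  unify Int ~ Int
  unify Bool ~ Int
  FAIL: mismatch Bool ~ Int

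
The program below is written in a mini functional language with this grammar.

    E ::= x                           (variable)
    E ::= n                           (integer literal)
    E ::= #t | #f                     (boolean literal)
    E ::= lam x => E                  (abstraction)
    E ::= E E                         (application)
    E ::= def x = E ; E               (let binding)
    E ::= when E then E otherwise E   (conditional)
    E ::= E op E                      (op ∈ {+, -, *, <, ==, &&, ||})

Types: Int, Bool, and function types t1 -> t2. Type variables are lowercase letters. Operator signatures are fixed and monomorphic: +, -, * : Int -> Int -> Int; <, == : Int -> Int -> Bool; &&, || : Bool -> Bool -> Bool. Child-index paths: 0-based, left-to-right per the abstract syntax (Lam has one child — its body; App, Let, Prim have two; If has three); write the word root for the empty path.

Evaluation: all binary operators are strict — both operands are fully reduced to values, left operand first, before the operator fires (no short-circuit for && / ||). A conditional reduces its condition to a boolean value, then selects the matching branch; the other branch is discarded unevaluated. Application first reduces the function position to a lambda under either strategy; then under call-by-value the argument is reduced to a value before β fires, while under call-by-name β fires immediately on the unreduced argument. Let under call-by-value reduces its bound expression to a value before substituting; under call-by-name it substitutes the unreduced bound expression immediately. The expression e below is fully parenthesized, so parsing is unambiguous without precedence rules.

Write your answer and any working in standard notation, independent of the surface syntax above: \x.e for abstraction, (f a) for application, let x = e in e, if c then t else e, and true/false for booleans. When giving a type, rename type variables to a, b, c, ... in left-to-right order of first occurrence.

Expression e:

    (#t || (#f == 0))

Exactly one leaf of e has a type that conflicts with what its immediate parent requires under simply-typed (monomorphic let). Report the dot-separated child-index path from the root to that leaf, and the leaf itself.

Working:
  unify Bool ~ Bool
  unify Bool ~ Int
  FAIL: mismatch Bool ~ Int

Answer: 1.0 : false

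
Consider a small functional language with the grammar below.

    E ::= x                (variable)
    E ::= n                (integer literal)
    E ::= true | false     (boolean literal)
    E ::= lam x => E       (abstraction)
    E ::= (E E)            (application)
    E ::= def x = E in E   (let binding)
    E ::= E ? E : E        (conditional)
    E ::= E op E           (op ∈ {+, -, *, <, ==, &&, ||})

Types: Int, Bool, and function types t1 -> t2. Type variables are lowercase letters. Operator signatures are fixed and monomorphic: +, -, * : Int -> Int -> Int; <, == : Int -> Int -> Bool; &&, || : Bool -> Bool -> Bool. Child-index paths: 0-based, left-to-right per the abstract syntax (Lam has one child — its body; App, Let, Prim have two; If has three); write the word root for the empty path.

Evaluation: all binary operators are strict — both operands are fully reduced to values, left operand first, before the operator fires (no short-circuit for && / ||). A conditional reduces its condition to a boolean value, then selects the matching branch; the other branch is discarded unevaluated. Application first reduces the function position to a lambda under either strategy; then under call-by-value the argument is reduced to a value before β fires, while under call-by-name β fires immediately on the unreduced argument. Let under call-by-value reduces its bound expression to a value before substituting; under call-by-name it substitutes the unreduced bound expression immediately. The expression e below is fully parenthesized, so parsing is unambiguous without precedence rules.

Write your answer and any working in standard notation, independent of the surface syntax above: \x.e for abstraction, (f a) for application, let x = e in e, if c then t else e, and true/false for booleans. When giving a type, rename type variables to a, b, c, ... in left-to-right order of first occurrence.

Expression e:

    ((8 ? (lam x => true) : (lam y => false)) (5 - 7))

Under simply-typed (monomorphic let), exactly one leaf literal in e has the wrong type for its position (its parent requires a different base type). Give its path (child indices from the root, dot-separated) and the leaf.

Answer: 0.0 : 8

Trace:
  unify Int ~ Bool
  FAIL: mismatch Int ~ Bool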